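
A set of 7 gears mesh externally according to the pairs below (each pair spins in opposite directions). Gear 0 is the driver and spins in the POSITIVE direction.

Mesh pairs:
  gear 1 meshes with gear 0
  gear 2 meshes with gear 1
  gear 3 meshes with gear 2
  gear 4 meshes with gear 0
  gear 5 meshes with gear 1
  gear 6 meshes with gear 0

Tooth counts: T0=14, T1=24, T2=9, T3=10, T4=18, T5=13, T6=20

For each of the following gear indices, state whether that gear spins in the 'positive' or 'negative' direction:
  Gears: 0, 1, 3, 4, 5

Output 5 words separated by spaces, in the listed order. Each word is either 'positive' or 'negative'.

Gear 0 (driver): positive (depth 0)
  gear 1: meshes with gear 0 -> depth 1 -> negative (opposite of gear 0)
  gear 2: meshes with gear 1 -> depth 2 -> positive (opposite of gear 1)
  gear 3: meshes with gear 2 -> depth 3 -> negative (opposite of gear 2)
  gear 4: meshes with gear 0 -> depth 1 -> negative (opposite of gear 0)
  gear 5: meshes with gear 1 -> depth 2 -> positive (opposite of gear 1)
  gear 6: meshes with gear 0 -> depth 1 -> negative (opposite of gear 0)
Queried indices 0, 1, 3, 4, 5 -> positive, negative, negative, negative, positive

Answer: positive negative negative negative positive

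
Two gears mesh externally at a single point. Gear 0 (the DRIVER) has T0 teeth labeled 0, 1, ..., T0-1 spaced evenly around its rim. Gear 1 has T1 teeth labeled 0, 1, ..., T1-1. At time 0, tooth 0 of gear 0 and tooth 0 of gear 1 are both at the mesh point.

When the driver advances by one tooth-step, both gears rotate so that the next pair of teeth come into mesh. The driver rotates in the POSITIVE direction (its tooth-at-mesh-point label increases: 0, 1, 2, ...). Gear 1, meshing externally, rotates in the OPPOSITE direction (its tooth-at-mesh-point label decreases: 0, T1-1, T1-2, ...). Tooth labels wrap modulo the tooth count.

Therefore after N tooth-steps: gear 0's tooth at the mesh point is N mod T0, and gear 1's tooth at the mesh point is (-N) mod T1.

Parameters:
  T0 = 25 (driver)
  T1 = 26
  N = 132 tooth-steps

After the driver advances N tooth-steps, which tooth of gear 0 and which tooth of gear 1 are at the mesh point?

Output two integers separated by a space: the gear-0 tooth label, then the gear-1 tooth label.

Answer: 7 24

Derivation:
Gear 0 (driver, T0=25): tooth at mesh = N mod T0
  132 = 5 * 25 + 7, so 132 mod 25 = 7
  gear 0 tooth = 7
Gear 1 (driven, T1=26): tooth at mesh = (-N) mod T1
  132 = 5 * 26 + 2, so 132 mod 26 = 2
  (-132) mod 26 = (-2) mod 26 = 26 - 2 = 24
Mesh after 132 steps: gear-0 tooth 7 meets gear-1 tooth 24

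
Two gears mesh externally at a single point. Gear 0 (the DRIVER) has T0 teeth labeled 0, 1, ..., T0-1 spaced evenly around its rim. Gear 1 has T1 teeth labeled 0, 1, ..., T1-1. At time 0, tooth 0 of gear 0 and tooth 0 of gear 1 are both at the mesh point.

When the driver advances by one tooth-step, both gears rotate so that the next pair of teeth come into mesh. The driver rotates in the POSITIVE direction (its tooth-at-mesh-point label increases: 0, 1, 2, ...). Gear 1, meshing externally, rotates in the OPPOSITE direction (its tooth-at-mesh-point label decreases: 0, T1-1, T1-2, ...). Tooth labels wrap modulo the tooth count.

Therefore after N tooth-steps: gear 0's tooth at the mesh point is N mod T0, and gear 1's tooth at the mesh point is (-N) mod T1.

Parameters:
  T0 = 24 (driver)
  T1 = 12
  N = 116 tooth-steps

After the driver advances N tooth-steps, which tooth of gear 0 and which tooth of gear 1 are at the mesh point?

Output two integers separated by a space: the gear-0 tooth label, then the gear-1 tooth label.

Gear 0 (driver, T0=24): tooth at mesh = N mod T0
  116 = 4 * 24 + 20, so 116 mod 24 = 20
  gear 0 tooth = 20
Gear 1 (driven, T1=12): tooth at mesh = (-N) mod T1
  116 = 9 * 12 + 8, so 116 mod 12 = 8
  (-116) mod 12 = (-8) mod 12 = 12 - 8 = 4
Mesh after 116 steps: gear-0 tooth 20 meets gear-1 tooth 4

Answer: 20 4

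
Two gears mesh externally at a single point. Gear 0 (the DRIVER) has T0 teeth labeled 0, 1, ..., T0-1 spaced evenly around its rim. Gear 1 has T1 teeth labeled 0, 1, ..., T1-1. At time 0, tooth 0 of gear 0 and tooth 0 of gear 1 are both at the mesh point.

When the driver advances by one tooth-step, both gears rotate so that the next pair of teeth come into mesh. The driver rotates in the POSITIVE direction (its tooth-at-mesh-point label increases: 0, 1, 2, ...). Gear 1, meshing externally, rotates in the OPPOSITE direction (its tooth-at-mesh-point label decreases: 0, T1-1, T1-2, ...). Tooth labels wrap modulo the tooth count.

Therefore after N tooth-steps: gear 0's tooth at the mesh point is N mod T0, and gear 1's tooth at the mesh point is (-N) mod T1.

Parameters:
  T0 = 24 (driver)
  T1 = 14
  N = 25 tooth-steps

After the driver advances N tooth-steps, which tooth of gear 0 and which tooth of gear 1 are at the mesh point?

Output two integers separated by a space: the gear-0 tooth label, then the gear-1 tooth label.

Answer: 1 3

Derivation:
Gear 0 (driver, T0=24): tooth at mesh = N mod T0
  25 = 1 * 24 + 1, so 25 mod 24 = 1
  gear 0 tooth = 1
Gear 1 (driven, T1=14): tooth at mesh = (-N) mod T1
  25 = 1 * 14 + 11, so 25 mod 14 = 11
  (-25) mod 14 = (-11) mod 14 = 14 - 11 = 3
Mesh after 25 steps: gear-0 tooth 1 meets gear-1 tooth 3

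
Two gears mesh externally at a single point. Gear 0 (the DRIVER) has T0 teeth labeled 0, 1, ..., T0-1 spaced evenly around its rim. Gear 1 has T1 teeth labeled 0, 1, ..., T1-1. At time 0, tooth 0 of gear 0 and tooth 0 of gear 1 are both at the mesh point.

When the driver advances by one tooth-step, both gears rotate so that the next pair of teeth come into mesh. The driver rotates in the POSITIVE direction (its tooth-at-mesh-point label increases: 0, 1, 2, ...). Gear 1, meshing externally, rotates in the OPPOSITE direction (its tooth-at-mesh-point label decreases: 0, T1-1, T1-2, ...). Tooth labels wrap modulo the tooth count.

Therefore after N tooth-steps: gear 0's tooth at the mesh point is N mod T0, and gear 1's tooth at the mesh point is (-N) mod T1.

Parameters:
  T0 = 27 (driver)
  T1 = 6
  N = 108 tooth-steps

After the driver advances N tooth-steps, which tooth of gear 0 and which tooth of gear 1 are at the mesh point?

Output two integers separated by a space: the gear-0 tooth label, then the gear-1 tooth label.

Gear 0 (driver, T0=27): tooth at mesh = N mod T0
  108 = 4 * 27 + 0, so 108 mod 27 = 0
  gear 0 tooth = 0
Gear 1 (driven, T1=6): tooth at mesh = (-N) mod T1
  108 = 18 * 6 + 0, so 108 mod 6 = 0
  (-108) mod 6 = 0
Mesh after 108 steps: gear-0 tooth 0 meets gear-1 tooth 0

Answer: 0 0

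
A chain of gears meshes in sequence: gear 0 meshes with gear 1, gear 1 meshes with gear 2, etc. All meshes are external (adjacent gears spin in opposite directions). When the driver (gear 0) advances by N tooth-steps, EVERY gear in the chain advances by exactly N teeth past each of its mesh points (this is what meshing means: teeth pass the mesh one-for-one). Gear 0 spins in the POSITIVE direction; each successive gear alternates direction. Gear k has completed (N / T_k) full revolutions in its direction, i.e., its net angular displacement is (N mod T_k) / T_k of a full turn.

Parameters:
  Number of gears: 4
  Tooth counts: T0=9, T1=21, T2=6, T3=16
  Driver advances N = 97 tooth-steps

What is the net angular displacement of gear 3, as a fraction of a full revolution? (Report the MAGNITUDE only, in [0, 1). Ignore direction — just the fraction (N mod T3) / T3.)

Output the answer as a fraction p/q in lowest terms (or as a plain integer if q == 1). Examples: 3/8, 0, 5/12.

Chain of 4 gears, tooth counts: [9, 21, 6, 16]
  gear 0: T0=9, direction=positive, advance = 97 mod 9 = 7 teeth = 7/9 turn
  gear 1: T1=21, direction=negative, advance = 97 mod 21 = 13 teeth = 13/21 turn
  gear 2: T2=6, direction=positive, advance = 97 mod 6 = 1 teeth = 1/6 turn
  gear 3: T3=16, direction=negative, advance = 97 mod 16 = 1 teeth = 1/16 turn
Gear 3: 97 mod 16 = 1
Fraction = 1 / 16 = 1/16 (gcd(1,16)=1) = 1/16

Answer: 1/16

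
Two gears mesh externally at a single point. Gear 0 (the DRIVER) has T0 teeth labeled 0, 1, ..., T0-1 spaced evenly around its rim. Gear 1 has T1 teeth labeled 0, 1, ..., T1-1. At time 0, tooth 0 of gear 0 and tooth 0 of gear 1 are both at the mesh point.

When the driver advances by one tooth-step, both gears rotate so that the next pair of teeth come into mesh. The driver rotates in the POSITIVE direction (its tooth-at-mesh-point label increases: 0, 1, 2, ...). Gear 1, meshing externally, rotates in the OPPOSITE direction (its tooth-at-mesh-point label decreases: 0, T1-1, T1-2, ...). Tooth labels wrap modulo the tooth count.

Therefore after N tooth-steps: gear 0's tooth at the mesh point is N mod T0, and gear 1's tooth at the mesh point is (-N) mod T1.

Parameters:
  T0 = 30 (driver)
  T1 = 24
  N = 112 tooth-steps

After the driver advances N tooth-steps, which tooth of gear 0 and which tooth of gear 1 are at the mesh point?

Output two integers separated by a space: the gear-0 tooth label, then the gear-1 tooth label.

Gear 0 (driver, T0=30): tooth at mesh = N mod T0
  112 = 3 * 30 + 22, so 112 mod 30 = 22
  gear 0 tooth = 22
Gear 1 (driven, T1=24): tooth at mesh = (-N) mod T1
  112 = 4 * 24 + 16, so 112 mod 24 = 16
  (-112) mod 24 = (-16) mod 24 = 24 - 16 = 8
Mesh after 112 steps: gear-0 tooth 22 meets gear-1 tooth 8

Answer: 22 8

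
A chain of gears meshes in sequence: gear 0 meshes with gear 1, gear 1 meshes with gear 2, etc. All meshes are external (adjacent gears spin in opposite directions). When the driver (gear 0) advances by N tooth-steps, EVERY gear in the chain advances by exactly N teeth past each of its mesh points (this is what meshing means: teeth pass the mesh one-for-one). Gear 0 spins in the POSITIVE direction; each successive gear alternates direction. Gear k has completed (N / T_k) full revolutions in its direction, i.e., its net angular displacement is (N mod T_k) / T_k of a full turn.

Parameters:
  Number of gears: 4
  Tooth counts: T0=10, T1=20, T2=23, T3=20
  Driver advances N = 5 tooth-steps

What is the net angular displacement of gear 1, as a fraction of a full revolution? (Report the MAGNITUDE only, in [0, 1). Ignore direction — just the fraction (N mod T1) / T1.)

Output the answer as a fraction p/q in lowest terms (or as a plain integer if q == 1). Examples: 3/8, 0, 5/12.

Answer: 1/4

Derivation:
Chain of 4 gears, tooth counts: [10, 20, 23, 20]
  gear 0: T0=10, direction=positive, advance = 5 mod 10 = 5 teeth = 5/10 turn
  gear 1: T1=20, direction=negative, advance = 5 mod 20 = 5 teeth = 5/20 turn
  gear 2: T2=23, direction=positive, advance = 5 mod 23 = 5 teeth = 5/23 turn
  gear 3: T3=20, direction=negative, advance = 5 mod 20 = 5 teeth = 5/20 turn
Gear 1: 5 mod 20 = 5
Fraction = 5 / 20 = 1/4 (gcd(5,20)=5) = 1/4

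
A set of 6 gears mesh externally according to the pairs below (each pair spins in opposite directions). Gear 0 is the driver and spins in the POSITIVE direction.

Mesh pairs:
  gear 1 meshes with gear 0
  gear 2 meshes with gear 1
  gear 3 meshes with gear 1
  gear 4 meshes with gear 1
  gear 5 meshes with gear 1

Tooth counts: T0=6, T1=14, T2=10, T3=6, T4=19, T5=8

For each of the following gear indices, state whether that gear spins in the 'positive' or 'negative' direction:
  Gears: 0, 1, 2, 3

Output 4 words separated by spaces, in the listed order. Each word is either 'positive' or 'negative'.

Gear 0 (driver): positive (depth 0)
  gear 1: meshes with gear 0 -> depth 1 -> negative (opposite of gear 0)
  gear 2: meshes with gear 1 -> depth 2 -> positive (opposite of gear 1)
  gear 3: meshes with gear 1 -> depth 2 -> positive (opposite of gear 1)
  gear 4: meshes with gear 1 -> depth 2 -> positive (opposite of gear 1)
  gear 5: meshes with gear 1 -> depth 2 -> positive (opposite of gear 1)
Queried indices 0, 1, 2, 3 -> positive, negative, positive, positive

Answer: positive negative positive positive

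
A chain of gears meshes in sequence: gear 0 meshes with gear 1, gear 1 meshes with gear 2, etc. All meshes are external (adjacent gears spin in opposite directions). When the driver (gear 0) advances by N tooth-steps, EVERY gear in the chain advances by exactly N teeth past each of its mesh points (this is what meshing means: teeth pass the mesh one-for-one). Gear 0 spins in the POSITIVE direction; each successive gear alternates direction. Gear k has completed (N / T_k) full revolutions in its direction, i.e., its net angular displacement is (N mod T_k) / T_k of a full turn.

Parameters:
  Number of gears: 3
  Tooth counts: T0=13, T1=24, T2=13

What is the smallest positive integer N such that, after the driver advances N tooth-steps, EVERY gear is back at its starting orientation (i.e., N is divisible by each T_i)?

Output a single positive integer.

Answer: 312

Derivation:
Gear k returns to start when N is a multiple of T_k.
All gears at start simultaneously when N is a common multiple of [13, 24, 13]; the smallest such N is lcm(13, 24, 13).
Start: lcm = T0 = 13
Fold in T1=24: gcd(13, 24) = 1; lcm(13, 24) = 13 * 24 / 1 = 312 / 1 = 312
Fold in T2=13: gcd(312, 13) = 13; lcm(312, 13) = 312 * 13 / 13 = 4056 / 13 = 312
Full cycle length = 312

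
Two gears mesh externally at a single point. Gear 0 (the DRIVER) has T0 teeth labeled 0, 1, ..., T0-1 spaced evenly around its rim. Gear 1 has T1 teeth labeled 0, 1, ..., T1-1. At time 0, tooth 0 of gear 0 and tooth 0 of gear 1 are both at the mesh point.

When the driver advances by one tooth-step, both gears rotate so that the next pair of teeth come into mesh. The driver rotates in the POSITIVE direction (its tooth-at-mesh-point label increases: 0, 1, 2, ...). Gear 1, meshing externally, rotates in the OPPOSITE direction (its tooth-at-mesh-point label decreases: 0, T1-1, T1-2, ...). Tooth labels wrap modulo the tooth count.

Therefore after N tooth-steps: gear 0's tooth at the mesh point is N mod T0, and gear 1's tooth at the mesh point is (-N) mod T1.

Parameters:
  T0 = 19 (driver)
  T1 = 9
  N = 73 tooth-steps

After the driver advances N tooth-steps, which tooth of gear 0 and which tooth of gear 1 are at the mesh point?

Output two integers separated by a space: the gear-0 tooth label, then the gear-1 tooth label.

Answer: 16 8

Derivation:
Gear 0 (driver, T0=19): tooth at mesh = N mod T0
  73 = 3 * 19 + 16, so 73 mod 19 = 16
  gear 0 tooth = 16
Gear 1 (driven, T1=9): tooth at mesh = (-N) mod T1
  73 = 8 * 9 + 1, so 73 mod 9 = 1
  (-73) mod 9 = (-1) mod 9 = 9 - 1 = 8
Mesh after 73 steps: gear-0 tooth 16 meets gear-1 tooth 8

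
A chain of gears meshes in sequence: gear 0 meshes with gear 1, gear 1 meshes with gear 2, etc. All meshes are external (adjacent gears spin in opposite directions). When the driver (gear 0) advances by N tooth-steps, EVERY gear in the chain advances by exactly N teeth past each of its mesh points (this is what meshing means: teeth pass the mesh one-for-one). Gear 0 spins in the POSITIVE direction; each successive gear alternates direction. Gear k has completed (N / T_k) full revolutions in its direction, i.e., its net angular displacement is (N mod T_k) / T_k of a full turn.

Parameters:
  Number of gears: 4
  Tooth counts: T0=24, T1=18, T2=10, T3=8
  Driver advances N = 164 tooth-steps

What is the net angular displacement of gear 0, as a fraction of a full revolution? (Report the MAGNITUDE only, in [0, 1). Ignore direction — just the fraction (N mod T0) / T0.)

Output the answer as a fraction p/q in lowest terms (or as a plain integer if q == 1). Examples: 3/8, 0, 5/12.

Chain of 4 gears, tooth counts: [24, 18, 10, 8]
  gear 0: T0=24, direction=positive, advance = 164 mod 24 = 20 teeth = 20/24 turn
  gear 1: T1=18, direction=negative, advance = 164 mod 18 = 2 teeth = 2/18 turn
  gear 2: T2=10, direction=positive, advance = 164 mod 10 = 4 teeth = 4/10 turn
  gear 3: T3=8, direction=negative, advance = 164 mod 8 = 4 teeth = 4/8 turn
Gear 0: 164 mod 24 = 20
Fraction = 20 / 24 = 5/6 (gcd(20,24)=4) = 5/6

Answer: 5/6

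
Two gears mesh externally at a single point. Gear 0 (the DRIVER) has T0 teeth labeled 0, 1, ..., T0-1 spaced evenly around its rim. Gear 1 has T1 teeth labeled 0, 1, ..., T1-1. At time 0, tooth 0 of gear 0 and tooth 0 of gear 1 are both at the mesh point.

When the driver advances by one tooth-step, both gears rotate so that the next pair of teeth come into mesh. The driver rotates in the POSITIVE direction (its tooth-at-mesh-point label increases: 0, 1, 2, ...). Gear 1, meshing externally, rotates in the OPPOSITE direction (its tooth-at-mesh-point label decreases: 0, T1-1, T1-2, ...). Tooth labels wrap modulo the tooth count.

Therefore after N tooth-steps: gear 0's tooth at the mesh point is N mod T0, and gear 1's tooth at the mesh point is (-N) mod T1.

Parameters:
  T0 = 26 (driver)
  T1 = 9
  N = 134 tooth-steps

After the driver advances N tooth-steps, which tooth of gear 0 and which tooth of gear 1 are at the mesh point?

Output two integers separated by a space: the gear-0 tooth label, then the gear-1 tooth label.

Answer: 4 1

Derivation:
Gear 0 (driver, T0=26): tooth at mesh = N mod T0
  134 = 5 * 26 + 4, so 134 mod 26 = 4
  gear 0 tooth = 4
Gear 1 (driven, T1=9): tooth at mesh = (-N) mod T1
  134 = 14 * 9 + 8, so 134 mod 9 = 8
  (-134) mod 9 = (-8) mod 9 = 9 - 8 = 1
Mesh after 134 steps: gear-0 tooth 4 meets gear-1 tooth 1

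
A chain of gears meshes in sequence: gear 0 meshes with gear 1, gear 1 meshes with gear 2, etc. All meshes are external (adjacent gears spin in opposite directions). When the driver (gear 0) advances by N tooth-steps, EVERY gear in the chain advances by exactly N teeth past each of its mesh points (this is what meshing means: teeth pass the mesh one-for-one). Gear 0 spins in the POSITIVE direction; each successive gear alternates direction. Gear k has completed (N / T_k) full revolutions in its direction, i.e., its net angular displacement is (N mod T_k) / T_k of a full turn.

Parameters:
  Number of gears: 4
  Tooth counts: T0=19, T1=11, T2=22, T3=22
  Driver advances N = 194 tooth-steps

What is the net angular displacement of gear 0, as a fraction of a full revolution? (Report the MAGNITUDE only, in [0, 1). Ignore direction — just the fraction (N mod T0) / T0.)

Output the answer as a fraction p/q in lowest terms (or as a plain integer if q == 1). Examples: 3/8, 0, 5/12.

Answer: 4/19

Derivation:
Chain of 4 gears, tooth counts: [19, 11, 22, 22]
  gear 0: T0=19, direction=positive, advance = 194 mod 19 = 4 teeth = 4/19 turn
  gear 1: T1=11, direction=negative, advance = 194 mod 11 = 7 teeth = 7/11 turn
  gear 2: T2=22, direction=positive, advance = 194 mod 22 = 18 teeth = 18/22 turn
  gear 3: T3=22, direction=negative, advance = 194 mod 22 = 18 teeth = 18/22 turn
Gear 0: 194 mod 19 = 4
Fraction = 4 / 19 = 4/19 (gcd(4,19)=1) = 4/19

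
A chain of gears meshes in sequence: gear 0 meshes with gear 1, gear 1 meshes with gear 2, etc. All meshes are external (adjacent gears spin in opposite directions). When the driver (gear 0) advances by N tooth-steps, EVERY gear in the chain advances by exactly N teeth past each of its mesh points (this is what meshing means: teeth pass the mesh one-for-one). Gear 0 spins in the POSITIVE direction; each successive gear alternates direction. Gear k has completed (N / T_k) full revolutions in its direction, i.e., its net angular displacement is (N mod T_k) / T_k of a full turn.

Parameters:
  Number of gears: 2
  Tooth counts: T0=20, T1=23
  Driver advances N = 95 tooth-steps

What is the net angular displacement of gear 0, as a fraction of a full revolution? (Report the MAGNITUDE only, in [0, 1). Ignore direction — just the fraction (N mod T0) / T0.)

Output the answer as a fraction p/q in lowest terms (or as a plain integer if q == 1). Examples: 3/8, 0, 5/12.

Chain of 2 gears, tooth counts: [20, 23]
  gear 0: T0=20, direction=positive, advance = 95 mod 20 = 15 teeth = 15/20 turn
  gear 1: T1=23, direction=negative, advance = 95 mod 23 = 3 teeth = 3/23 turn
Gear 0: 95 mod 20 = 15
Fraction = 15 / 20 = 3/4 (gcd(15,20)=5) = 3/4

Answer: 3/4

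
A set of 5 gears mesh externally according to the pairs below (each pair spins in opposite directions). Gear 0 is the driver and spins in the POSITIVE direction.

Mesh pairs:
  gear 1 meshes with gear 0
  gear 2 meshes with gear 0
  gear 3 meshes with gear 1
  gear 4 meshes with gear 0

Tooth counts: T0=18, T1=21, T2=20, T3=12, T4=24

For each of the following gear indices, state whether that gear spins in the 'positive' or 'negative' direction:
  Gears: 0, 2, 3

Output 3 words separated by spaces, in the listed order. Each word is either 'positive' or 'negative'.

Gear 0 (driver): positive (depth 0)
  gear 1: meshes with gear 0 -> depth 1 -> negative (opposite of gear 0)
  gear 2: meshes with gear 0 -> depth 1 -> negative (opposite of gear 0)
  gear 3: meshes with gear 1 -> depth 2 -> positive (opposite of gear 1)
  gear 4: meshes with gear 0 -> depth 1 -> negative (opposite of gear 0)
Queried indices 0, 2, 3 -> positive, negative, positive

Answer: positive negative positive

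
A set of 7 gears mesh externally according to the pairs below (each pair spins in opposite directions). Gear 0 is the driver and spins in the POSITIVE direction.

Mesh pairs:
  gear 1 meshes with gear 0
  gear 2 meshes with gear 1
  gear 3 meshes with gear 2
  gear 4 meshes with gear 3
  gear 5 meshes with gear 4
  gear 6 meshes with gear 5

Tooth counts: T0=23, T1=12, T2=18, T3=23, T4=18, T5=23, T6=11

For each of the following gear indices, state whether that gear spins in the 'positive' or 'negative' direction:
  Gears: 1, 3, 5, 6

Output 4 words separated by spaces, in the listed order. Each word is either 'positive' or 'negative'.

Answer: negative negative negative positive

Derivation:
Gear 0 (driver): positive (depth 0)
  gear 1: meshes with gear 0 -> depth 1 -> negative (opposite of gear 0)
  gear 2: meshes with gear 1 -> depth 2 -> positive (opposite of gear 1)
  gear 3: meshes with gear 2 -> depth 3 -> negative (opposite of gear 2)
  gear 4: meshes with gear 3 -> depth 4 -> positive (opposite of gear 3)
  gear 5: meshes with gear 4 -> depth 5 -> negative (opposite of gear 4)
  gear 6: meshes with gear 5 -> depth 6 -> positive (opposite of gear 5)
Queried indices 1, 3, 5, 6 -> negative, negative, negative, positive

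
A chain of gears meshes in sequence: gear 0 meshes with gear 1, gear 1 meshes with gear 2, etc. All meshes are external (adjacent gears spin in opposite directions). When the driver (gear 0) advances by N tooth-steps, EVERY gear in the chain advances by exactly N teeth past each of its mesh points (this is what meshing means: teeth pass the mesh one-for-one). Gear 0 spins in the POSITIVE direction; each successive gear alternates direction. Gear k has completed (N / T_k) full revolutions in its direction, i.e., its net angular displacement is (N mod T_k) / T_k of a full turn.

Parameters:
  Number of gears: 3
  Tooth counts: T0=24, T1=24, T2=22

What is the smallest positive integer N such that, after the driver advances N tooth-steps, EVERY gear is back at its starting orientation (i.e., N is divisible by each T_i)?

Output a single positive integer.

Answer: 264

Derivation:
Gear k returns to start when N is a multiple of T_k.
All gears at start simultaneously when N is a common multiple of [24, 24, 22]; the smallest such N is lcm(24, 24, 22).
Start: lcm = T0 = 24
Fold in T1=24: gcd(24, 24) = 24; lcm(24, 24) = 24 * 24 / 24 = 576 / 24 = 24
Fold in T2=22: gcd(24, 22) = 2; lcm(24, 22) = 24 * 22 / 2 = 528 / 2 = 264
Full cycle length = 264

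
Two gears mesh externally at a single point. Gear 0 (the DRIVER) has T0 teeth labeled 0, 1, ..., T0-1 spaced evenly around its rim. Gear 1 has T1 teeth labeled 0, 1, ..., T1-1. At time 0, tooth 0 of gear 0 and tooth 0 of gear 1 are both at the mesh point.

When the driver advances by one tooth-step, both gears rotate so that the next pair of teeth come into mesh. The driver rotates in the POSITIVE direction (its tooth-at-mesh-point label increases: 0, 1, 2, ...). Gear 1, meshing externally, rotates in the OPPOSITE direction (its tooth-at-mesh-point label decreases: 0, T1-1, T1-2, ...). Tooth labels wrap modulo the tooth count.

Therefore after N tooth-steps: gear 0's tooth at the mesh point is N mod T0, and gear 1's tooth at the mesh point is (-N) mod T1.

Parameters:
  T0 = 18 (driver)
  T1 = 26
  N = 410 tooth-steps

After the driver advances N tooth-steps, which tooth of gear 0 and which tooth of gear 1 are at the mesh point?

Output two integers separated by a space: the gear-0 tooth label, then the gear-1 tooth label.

Answer: 14 6

Derivation:
Gear 0 (driver, T0=18): tooth at mesh = N mod T0
  410 = 22 * 18 + 14, so 410 mod 18 = 14
  gear 0 tooth = 14
Gear 1 (driven, T1=26): tooth at mesh = (-N) mod T1
  410 = 15 * 26 + 20, so 410 mod 26 = 20
  (-410) mod 26 = (-20) mod 26 = 26 - 20 = 6
Mesh after 410 steps: gear-0 tooth 14 meets gear-1 tooth 6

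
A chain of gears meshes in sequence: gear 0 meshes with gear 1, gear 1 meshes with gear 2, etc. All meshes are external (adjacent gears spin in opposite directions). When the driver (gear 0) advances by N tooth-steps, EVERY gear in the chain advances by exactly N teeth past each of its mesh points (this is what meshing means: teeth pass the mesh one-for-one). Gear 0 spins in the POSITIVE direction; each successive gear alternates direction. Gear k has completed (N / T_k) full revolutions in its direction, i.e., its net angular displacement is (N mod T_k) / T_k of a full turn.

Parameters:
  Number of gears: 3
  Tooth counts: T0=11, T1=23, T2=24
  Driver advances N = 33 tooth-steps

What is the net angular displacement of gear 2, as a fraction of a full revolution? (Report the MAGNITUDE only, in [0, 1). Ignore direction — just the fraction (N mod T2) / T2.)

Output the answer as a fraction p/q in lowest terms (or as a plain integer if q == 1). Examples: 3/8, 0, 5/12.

Answer: 3/8

Derivation:
Chain of 3 gears, tooth counts: [11, 23, 24]
  gear 0: T0=11, direction=positive, advance = 33 mod 11 = 0 teeth = 0/11 turn
  gear 1: T1=23, direction=negative, advance = 33 mod 23 = 10 teeth = 10/23 turn
  gear 2: T2=24, direction=positive, advance = 33 mod 24 = 9 teeth = 9/24 turn
Gear 2: 33 mod 24 = 9
Fraction = 9 / 24 = 3/8 (gcd(9,24)=3) = 3/8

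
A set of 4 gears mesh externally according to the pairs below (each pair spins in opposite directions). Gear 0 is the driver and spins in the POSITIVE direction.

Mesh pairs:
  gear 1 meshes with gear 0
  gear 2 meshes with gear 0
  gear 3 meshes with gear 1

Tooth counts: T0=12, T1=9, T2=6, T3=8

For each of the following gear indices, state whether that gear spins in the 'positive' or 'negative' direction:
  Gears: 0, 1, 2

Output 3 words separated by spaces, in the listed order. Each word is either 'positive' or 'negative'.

Answer: positive negative negative

Derivation:
Gear 0 (driver): positive (depth 0)
  gear 1: meshes with gear 0 -> depth 1 -> negative (opposite of gear 0)
  gear 2: meshes with gear 0 -> depth 1 -> negative (opposite of gear 0)
  gear 3: meshes with gear 1 -> depth 2 -> positive (opposite of gear 1)
Queried indices 0, 1, 2 -> positive, negative, negative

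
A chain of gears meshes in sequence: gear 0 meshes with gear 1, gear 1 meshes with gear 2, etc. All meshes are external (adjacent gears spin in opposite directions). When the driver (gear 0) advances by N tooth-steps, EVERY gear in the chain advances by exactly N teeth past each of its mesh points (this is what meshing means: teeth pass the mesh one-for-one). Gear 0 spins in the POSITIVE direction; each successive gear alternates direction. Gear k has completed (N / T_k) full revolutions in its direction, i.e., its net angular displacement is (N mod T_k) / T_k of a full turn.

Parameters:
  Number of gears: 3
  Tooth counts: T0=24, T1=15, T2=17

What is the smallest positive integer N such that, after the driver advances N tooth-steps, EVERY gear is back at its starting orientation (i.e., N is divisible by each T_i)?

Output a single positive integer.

Gear k returns to start when N is a multiple of T_k.
All gears at start simultaneously when N is a common multiple of [24, 15, 17]; the smallest such N is lcm(24, 15, 17).
Start: lcm = T0 = 24
Fold in T1=15: gcd(24, 15) = 3; lcm(24, 15) = 24 * 15 / 3 = 360 / 3 = 120
Fold in T2=17: gcd(120, 17) = 1; lcm(120, 17) = 120 * 17 / 1 = 2040 / 1 = 2040
Full cycle length = 2040

Answer: 2040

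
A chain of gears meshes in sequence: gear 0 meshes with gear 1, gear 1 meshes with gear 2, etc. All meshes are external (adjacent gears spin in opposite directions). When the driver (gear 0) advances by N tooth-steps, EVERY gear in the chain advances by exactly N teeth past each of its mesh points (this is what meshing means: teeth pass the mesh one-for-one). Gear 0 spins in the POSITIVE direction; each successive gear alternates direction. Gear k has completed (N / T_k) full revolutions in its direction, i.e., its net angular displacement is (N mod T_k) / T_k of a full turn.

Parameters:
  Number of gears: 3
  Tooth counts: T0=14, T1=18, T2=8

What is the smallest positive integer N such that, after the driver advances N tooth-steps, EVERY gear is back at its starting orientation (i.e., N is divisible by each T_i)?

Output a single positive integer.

Answer: 504

Derivation:
Gear k returns to start when N is a multiple of T_k.
All gears at start simultaneously when N is a common multiple of [14, 18, 8]; the smallest such N is lcm(14, 18, 8).
Start: lcm = T0 = 14
Fold in T1=18: gcd(14, 18) = 2; lcm(14, 18) = 14 * 18 / 2 = 252 / 2 = 126
Fold in T2=8: gcd(126, 8) = 2; lcm(126, 8) = 126 * 8 / 2 = 1008 / 2 = 504
Full cycle length = 504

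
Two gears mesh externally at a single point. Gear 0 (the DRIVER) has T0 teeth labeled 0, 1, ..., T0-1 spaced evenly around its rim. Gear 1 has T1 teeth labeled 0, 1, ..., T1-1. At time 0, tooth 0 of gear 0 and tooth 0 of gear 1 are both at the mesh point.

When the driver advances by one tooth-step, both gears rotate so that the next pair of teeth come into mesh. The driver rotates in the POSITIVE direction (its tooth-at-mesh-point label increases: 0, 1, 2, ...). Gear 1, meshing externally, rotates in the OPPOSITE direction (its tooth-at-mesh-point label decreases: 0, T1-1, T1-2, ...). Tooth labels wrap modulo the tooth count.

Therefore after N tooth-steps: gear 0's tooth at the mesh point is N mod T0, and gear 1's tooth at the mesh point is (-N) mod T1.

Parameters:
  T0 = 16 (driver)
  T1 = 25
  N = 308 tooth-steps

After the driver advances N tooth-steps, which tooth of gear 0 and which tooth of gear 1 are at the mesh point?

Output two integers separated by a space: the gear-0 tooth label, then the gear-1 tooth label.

Gear 0 (driver, T0=16): tooth at mesh = N mod T0
  308 = 19 * 16 + 4, so 308 mod 16 = 4
  gear 0 tooth = 4
Gear 1 (driven, T1=25): tooth at mesh = (-N) mod T1
  308 = 12 * 25 + 8, so 308 mod 25 = 8
  (-308) mod 25 = (-8) mod 25 = 25 - 8 = 17
Mesh after 308 steps: gear-0 tooth 4 meets gear-1 tooth 17

Answer: 4 17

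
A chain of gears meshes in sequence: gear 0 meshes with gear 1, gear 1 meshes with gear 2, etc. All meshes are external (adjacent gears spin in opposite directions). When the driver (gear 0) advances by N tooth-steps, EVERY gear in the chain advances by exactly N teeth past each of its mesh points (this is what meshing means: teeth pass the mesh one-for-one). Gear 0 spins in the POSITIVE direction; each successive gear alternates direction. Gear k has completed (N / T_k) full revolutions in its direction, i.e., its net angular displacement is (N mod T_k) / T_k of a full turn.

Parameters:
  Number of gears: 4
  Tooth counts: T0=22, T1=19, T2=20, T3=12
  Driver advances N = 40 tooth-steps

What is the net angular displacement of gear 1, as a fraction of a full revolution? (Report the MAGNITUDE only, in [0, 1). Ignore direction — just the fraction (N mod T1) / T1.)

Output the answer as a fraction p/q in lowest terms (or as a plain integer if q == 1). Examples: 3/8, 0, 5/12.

Chain of 4 gears, tooth counts: [22, 19, 20, 12]
  gear 0: T0=22, direction=positive, advance = 40 mod 22 = 18 teeth = 18/22 turn
  gear 1: T1=19, direction=negative, advance = 40 mod 19 = 2 teeth = 2/19 turn
  gear 2: T2=20, direction=positive, advance = 40 mod 20 = 0 teeth = 0/20 turn
  gear 3: T3=12, direction=negative, advance = 40 mod 12 = 4 teeth = 4/12 turn
Gear 1: 40 mod 19 = 2
Fraction = 2 / 19 = 2/19 (gcd(2,19)=1) = 2/19

Answer: 2/19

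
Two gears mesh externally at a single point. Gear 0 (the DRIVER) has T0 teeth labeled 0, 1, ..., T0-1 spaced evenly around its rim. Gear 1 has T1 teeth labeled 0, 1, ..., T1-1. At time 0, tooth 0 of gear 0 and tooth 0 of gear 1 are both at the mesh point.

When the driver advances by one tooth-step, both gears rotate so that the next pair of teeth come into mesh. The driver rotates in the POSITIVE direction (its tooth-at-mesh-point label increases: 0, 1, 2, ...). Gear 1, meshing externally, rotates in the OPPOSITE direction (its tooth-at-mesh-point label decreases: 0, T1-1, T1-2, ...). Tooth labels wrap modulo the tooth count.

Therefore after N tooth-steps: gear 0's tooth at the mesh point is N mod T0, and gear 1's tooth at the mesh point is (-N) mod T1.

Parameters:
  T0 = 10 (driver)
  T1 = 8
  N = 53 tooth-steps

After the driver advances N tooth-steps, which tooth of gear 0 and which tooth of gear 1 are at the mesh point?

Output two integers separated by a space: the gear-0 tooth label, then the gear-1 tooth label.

Gear 0 (driver, T0=10): tooth at mesh = N mod T0
  53 = 5 * 10 + 3, so 53 mod 10 = 3
  gear 0 tooth = 3
Gear 1 (driven, T1=8): tooth at mesh = (-N) mod T1
  53 = 6 * 8 + 5, so 53 mod 8 = 5
  (-53) mod 8 = (-5) mod 8 = 8 - 5 = 3
Mesh after 53 steps: gear-0 tooth 3 meets gear-1 tooth 3

Answer: 3 3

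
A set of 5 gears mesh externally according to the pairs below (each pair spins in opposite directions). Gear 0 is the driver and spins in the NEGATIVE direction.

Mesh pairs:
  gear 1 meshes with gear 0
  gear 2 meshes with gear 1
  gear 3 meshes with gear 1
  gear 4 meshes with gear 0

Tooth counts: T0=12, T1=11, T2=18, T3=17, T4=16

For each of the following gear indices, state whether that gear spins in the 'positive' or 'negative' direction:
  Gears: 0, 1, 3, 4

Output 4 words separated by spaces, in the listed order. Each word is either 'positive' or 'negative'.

Gear 0 (driver): negative (depth 0)
  gear 1: meshes with gear 0 -> depth 1 -> positive (opposite of gear 0)
  gear 2: meshes with gear 1 -> depth 2 -> negative (opposite of gear 1)
  gear 3: meshes with gear 1 -> depth 2 -> negative (opposite of gear 1)
  gear 4: meshes with gear 0 -> depth 1 -> positive (opposite of gear 0)
Queried indices 0, 1, 3, 4 -> negative, positive, negative, positive

Answer: negative positive negative positive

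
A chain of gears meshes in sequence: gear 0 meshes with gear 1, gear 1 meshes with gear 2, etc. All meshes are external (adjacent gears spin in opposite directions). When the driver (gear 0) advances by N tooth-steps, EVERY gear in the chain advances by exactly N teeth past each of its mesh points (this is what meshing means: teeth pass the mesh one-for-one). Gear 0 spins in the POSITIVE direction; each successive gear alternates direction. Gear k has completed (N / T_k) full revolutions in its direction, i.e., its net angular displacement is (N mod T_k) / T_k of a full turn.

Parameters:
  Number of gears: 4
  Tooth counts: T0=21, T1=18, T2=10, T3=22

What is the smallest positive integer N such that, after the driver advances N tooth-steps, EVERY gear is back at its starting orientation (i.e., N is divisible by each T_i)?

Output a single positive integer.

Gear k returns to start when N is a multiple of T_k.
All gears at start simultaneously when N is a common multiple of [21, 18, 10, 22]; the smallest such N is lcm(21, 18, 10, 22).
Start: lcm = T0 = 21
Fold in T1=18: gcd(21, 18) = 3; lcm(21, 18) = 21 * 18 / 3 = 378 / 3 = 126
Fold in T2=10: gcd(126, 10) = 2; lcm(126, 10) = 126 * 10 / 2 = 1260 / 2 = 630
Fold in T3=22: gcd(630, 22) = 2; lcm(630, 22) = 630 * 22 / 2 = 13860 / 2 = 6930
Full cycle length = 6930

Answer: 6930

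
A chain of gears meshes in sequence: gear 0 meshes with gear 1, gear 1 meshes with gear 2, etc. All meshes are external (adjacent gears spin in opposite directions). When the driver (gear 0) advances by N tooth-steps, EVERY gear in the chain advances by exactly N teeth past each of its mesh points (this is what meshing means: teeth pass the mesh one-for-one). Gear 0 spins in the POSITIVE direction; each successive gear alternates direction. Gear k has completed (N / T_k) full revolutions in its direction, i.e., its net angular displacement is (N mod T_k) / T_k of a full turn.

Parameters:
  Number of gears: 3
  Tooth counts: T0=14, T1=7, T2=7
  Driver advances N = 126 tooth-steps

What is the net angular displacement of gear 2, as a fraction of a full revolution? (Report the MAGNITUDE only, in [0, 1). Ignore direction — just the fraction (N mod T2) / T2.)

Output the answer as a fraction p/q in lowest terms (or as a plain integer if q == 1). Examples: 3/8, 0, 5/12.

Answer: 0

Derivation:
Chain of 3 gears, tooth counts: [14, 7, 7]
  gear 0: T0=14, direction=positive, advance = 126 mod 14 = 0 teeth = 0/14 turn
  gear 1: T1=7, direction=negative, advance = 126 mod 7 = 0 teeth = 0/7 turn
  gear 2: T2=7, direction=positive, advance = 126 mod 7 = 0 teeth = 0/7 turn
Gear 2: 126 mod 7 = 0
Fraction = 0 / 7 = 0/1 (gcd(0,7)=7) = 0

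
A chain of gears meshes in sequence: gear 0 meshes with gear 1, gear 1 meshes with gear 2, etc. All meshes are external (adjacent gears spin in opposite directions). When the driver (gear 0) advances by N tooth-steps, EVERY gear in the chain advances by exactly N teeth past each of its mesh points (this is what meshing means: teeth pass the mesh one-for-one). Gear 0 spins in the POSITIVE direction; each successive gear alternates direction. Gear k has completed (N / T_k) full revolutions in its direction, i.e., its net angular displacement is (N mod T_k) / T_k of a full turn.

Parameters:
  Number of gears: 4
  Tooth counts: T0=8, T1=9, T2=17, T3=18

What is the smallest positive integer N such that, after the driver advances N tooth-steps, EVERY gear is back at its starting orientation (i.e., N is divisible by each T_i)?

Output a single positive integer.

Answer: 1224

Derivation:
Gear k returns to start when N is a multiple of T_k.
All gears at start simultaneously when N is a common multiple of [8, 9, 17, 18]; the smallest such N is lcm(8, 9, 17, 18).
Start: lcm = T0 = 8
Fold in T1=9: gcd(8, 9) = 1; lcm(8, 9) = 8 * 9 / 1 = 72 / 1 = 72
Fold in T2=17: gcd(72, 17) = 1; lcm(72, 17) = 72 * 17 / 1 = 1224 / 1 = 1224
Fold in T3=18: gcd(1224, 18) = 18; lcm(1224, 18) = 1224 * 18 / 18 = 22032 / 18 = 1224
Full cycle length = 1224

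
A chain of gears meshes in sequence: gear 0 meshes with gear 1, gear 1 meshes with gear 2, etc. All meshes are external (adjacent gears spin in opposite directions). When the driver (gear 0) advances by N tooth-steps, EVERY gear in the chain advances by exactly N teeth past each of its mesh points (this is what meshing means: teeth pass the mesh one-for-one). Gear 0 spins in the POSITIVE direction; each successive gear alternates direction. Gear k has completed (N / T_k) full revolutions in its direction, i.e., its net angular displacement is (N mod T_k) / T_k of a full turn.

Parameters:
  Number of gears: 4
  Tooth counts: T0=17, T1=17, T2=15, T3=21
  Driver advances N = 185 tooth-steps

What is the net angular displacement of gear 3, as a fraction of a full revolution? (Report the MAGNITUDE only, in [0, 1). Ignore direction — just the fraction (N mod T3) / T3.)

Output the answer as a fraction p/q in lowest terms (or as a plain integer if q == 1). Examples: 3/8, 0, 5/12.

Chain of 4 gears, tooth counts: [17, 17, 15, 21]
  gear 0: T0=17, direction=positive, advance = 185 mod 17 = 15 teeth = 15/17 turn
  gear 1: T1=17, direction=negative, advance = 185 mod 17 = 15 teeth = 15/17 turn
  gear 2: T2=15, direction=positive, advance = 185 mod 15 = 5 teeth = 5/15 turn
  gear 3: T3=21, direction=negative, advance = 185 mod 21 = 17 teeth = 17/21 turn
Gear 3: 185 mod 21 = 17
Fraction = 17 / 21 = 17/21 (gcd(17,21)=1) = 17/21

Answer: 17/21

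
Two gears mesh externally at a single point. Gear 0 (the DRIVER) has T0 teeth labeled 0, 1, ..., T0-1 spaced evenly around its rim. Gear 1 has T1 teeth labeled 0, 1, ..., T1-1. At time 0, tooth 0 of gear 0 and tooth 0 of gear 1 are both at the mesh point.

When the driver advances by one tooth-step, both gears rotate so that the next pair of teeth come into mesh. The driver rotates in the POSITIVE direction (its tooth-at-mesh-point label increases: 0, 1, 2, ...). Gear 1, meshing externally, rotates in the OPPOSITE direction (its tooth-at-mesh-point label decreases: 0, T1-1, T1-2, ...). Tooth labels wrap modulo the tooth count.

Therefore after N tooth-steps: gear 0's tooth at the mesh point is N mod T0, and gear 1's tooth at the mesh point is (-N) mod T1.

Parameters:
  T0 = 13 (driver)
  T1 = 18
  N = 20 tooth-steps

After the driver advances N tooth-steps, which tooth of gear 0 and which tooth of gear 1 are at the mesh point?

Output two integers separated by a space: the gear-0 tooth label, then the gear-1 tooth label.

Answer: 7 16

Derivation:
Gear 0 (driver, T0=13): tooth at mesh = N mod T0
  20 = 1 * 13 + 7, so 20 mod 13 = 7
  gear 0 tooth = 7
Gear 1 (driven, T1=18): tooth at mesh = (-N) mod T1
  20 = 1 * 18 + 2, so 20 mod 18 = 2
  (-20) mod 18 = (-2) mod 18 = 18 - 2 = 16
Mesh after 20 steps: gear-0 tooth 7 meets gear-1 tooth 16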